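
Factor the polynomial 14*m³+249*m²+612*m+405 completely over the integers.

By the rational root theorem, m = -15 is a root, giving the factor (m+15) and quotient 14*m²+39*m+27.
The remaining quadratic factors as (2*m+3)(7*m+9).

(2*m+3)*(7*m+9)*(m+15)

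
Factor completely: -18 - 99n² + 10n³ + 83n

By the rational root theorem, n = 2/5 is a root, so (5n - 2) is a factor; dividing leaves 2n² - 19n + 9.
The remaining quadratic factors as (2n - 1)(n - 9).

(2n - 1)(5n - 2)(n - 9)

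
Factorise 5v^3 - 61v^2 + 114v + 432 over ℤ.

(5v + 9)(v - 6)(v - 8)

Among the possible rational roots, v = -9/5 is a root, giving the factor (5v + 9) and quotient v^2 - 14v + 48.
The remaining quadratic factors as (v - 8)(v - 6).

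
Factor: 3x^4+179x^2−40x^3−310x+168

(3x−7)(x−1)(x−4)(x−6)

Among the possible rational roots, x = 4 is a root, giving the factor (x−4) and quotient 3x^3−28x^2+67x−42.
Continuing, x = 1 is a root, giving the factor (x−1) and quotient 3x^2−25x+42.
The remaining quadratic factors as (x−6)(3x−7).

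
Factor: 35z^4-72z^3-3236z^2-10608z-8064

(5z+14)(7z+8)(z+6)(z-12)

Trying the rational-root candidates, z = -6 is a root, so (z+6) is a factor; dividing leaves 35z^3-282z^2-1544z-1344.
Then z = -8/7 is a root, so (7z+8) is a factor; dividing leaves 5z^2-46z-168.
The remaining quadratic factors as (z-12)(5z+14).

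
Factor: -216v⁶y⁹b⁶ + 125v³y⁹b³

-b³v³y⁹(6vb - 5)(36v²b² + 30vb + 25)

Every term has a factor of v³y⁹b³; factoring it out leaves -216v³b³ + 125.
Recognize a difference of cubes with the parts 5 and 6vb.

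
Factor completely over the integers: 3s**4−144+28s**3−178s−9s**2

(3s−8)(s+1)(s+2)(s+9)

Trying the rational-root candidates, s = 8/3 is a root, so (3s−8) divides it; the quotient is s**3+12s**2+29s+18.
Next, s = −1 is a root, so (s+1) is a factor; dividing leaves s**2+11s+18.
The remaining quadratic factors as (s+9)(s+2).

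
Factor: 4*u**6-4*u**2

Factor out 4*u**2 first: what remains is u**4-1.
Recognize a difference of squares with the parts u**2 and 1.
u**2-1 is again a difference of squares: (u-1)*(u+1).

4*u**2*(u+1)*(u-1)*(u**2+1)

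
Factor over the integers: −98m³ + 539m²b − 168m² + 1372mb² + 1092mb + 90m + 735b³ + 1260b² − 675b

Group: 2m(−49m² − 98mb − 84m − 49b² − 84b + 45) − 15b(−49m² − 98mb − 84m − 49b² − 84b + 45); both groups contain (−49m² − 98mb − 84m − 49b² − 84b + 45), so (2m − 15b) is a factor with cofactor −49m² − 98mb − 84m − 49b² − 84b + 45.
The cofactor groups again: −49m² − 98mb − 84m − 49b² − 84b + 45 = −7m(7m + 7b − 3) + (−7b − 15)(7m + 7b − 3); both groups contain (7m + 7b − 3), giving −(7m + 7b + 15)(7m + 7b − 3).

−(2m − 15b)(7m + 7b + 15)(7m + 7b − 3)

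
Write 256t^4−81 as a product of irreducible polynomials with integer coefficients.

(4t+3)(4t−3)(16t^2+9)

Difference of squares twice: with A = 4t and B = 3, A⁴ − B⁴ = (A² − B²)(A² + B²), and A² − B² factors again.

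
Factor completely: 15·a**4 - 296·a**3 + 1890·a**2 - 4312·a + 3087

Among the possible rational roots, a = 7 is a root, so (a - 7) is a factor; dividing leaves 15·a**3 - 191·a**2 + 553·a - 441.
Then a = 7/5 is a root, so (5·a - 7) is a factor; dividing leaves 3·a**2 - 34·a + 63.
The remaining quadratic factors as (a - 9)(3·a - 7).

(3·a - 7)·(5·a - 7)·(a - 7)·(a - 9)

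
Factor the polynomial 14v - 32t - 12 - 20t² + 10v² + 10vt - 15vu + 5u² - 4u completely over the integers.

(10v - 10t - 5u - 6)(v + 2t - u + 2)

Group: 10v(v + 2t - u + 2) + (-10t - 5u - 6)(v + 2t - u + 2); both groups contain (v + 2t - u + 2).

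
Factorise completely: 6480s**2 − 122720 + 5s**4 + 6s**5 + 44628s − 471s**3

Testing divisors of the constant over divisors of the leading coefficient, s = −8 is a root, giving the factor (s + 8) and quotient 6s**4 − 43s**3 − 127s**2 + 7496s − 15340.
Continuing, s = 13/6 is a root, giving the factor (6s − 13) and quotient s**3 − 5s**2 − 32s + 1180.
Continuing, s = −10 is a root, giving the factor (s + 10) and quotient s**2 − 15s + 118.
The quadratic s**2 − 15s + 118 has discriminant −247 < 0 and is irreducible over ℤ.

(6s − 13)(s + 10)(s + 8)(s**2 − 15s + 118)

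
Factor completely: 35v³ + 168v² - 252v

7v(5v - 6)(v + 6)

Pull out the common factor 7v, then factor the remaining trinomial.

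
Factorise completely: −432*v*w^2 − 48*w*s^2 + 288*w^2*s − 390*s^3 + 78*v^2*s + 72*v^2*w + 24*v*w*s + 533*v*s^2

Group: 3*v*(24*v*w + 26*v*s − 144*w^2 + 24*w*s + 195*s^2) − 2*s*(24*v*w + 26*v*s − 144*w^2 + 24*w*s + 195*s^2); both groups contain (24*v*w + 26*v*s − 144*w^2 + 24*w*s + 195*s^2), so (3*v − 2*s) is a factor with cofactor 24*v*w + 26*v*s − 144*w^2 + 24*w*s + 195*s^2.
The cofactor groups again: 24*v*w + 26*v*s − 144*w^2 + 24*w*s + 195*s^2 = 2*v*(12*w + 13*s) + (−12*w + 15*s)*(12*w + 13*s); both groups contain (12*w + 13*s), giving (2*v − 12*w + 15*s)*(12*w + 13*s).

(3*v − 2*s)*(12*w + 13*s)*(2*v − 12*w + 15*s)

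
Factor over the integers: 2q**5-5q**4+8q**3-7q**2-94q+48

Among the possible rational roots, q = 3 is a root, so (q-3) divides it; the quotient is 2q**4+q**3+11q**2+26q-16.
Next, q = -2 is a root, giving the factor (q+2) and quotient 2q**3-3q**2+17q-8.
Then q = 1/2 is a root, so (2q-1) divides it; the quotient is q**2-q+8.
The quadratic q**2-q+8 has discriminant -31 < 0 and is irreducible over ℤ.

(2q-1)(q+2)(q-3)(q**2-q+8)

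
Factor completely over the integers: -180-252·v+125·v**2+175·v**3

(5·v+6)·(5·v-6)·(7·v+5)

Trying the rational-root candidates, v = 6/5 is a root, giving the factor (5·v-6) and quotient 35·v**2+67·v+30.
The remaining quadratic factors as (7·v+5)(5·v+6).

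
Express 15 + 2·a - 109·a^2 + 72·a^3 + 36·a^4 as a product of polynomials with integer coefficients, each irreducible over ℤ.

By the rational root theorem, a = 1/2 is a root, so (2·a - 1) is a factor; dividing leaves 18·a^3 + 45·a^2 - 32·a - 15.
Continuing, a = 5/6 is a root, so (6·a - 5) divides it; the quotient is 3·a^2 + 10·a + 3.
The remaining quadratic factors as (3·a + 1)(a + 3).

(2·a - 1)·(3·a + 1)·(6·a - 5)·(a + 3)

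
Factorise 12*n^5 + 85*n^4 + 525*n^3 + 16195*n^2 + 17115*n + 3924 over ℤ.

(3*n + 1)*(4*n + 3)*(n + 12)*(n^2 - 6*n + 109)

Testing divisors of the constant over divisors of the leading coefficient, n = -1/3 is a root, so (3*n + 1) is a factor; dividing leaves 4*n^4 + 27*n^3 + 166*n^2 + 5343*n + 3924.
Then n = -12 is a root, giving the factor (n + 12) and quotient 4*n^3 - 21*n^2 + 418*n + 327.
Next, n = -3/4 is a root, so (4*n + 3) is a factor; dividing leaves n^2 - 6*n + 109.
The quadratic n^2 - 6*n + 109 has discriminant -400 < 0 and is irreducible over ℤ.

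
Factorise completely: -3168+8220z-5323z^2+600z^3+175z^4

Testing divisors of the constant over divisors of the leading coefficient, z = -8 is a root, giving the factor (z+8) and quotient 175z^3-800z^2+1077z-396.
Next, z = 12/5 is a root, so (5z-12) is a factor; dividing leaves 35z^2-76z+33.
The remaining quadratic factors as (5z-3)(7z-11).

(5z-12)(5z-3)(7z-11)(z+8)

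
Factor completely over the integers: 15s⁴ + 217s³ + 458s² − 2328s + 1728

Among the possible rational roots, s = −9 is a root, so (s + 9) is a factor; dividing leaves 15s³ + 82s² − 280s + 192.
Continuing, s = −8 is a root, so (s + 8) divides it; the quotient is 15s² − 38s + 24.
The remaining quadratic factors as (3s − 4)(5s − 6).

(3s − 4)(5s − 6)(s + 8)(s + 9)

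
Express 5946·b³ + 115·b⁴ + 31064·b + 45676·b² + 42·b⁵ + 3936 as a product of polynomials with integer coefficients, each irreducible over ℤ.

Trying the rational-root candidates, b = -6 is a root, so (b + 6) divides it; the quotient is 42·b⁴ - 137·b³ + 6768·b² + 5068·b + 656.
Next, b = -4/7 is a root, giving the factor (7·b + 4) and quotient 6·b³ - 23·b² + 980·b + 164.
Then b = -1/6 is a root, so (6·b + 1) is a factor; dividing leaves b² - 4·b + 164.
The quadratic b² - 4·b + 164 has discriminant -640 < 0 and is irreducible over ℤ.

(6·b + 1)·(7·b + 4)·(b + 6)·(b² - 4·b + 164)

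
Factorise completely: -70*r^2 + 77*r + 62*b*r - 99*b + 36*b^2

(4*b + 10*r - 11)*(9*b - 7*r)

Group: 4*b*(9*b - 7*r) + (10*r - 11)*(9*b - 7*r); both groups contain (9*b - 7*r).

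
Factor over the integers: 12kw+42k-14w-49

Group as (12kw+42k) + (-14w-49) = 6k(2w+7) - 7(2w+7).
Both groups share the factor (2w+7).

(2w+7)(6k-7)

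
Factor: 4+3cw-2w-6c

(3c-2)(w-2)

Group as (3cw-6c) + (-2w+4) = 3c(w-2) - 2(w-2).
Both groups share the factor (w-2).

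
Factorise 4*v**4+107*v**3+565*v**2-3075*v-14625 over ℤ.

(4*v+15)*(v+13)*(v+15)*(v-5)

Among the possible rational roots, v = -13 is a root, so (v+13) is a factor; dividing leaves 4*v**3+55*v**2-150*v-1125.
Continuing, v = -15/4 is a root, so (4*v+15) is a factor; dividing leaves v**2+10*v-75.
The remaining quadratic factors as (v-5)(v+15).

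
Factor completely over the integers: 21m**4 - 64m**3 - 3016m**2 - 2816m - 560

Testing divisors of the constant over divisors of the leading coefficient, m = -10 is a root, giving the factor (m + 10) and quotient 21m**3 - 274m**2 - 276m - 56.
Next, m = -2/7 is a root, giving the factor (7m + 2) and quotient 3m**2 - 40m - 28.
The remaining quadratic factors as (m - 14)(3m + 2).

(3m + 2)(7m + 2)(m + 10)(m - 14)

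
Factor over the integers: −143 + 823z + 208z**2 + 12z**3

(2z + 13)(6z − 1)(z + 11)

Testing divisors of the constant over divisors of the leading coefficient, z = 1/6 is a root, so (6z − 1) is a factor; dividing leaves 2z**2 + 35z + 143.
The remaining quadratic factors as (2z + 13)(z + 11).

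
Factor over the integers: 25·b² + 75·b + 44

(5·b + 11)·(5·b + 4)

Need a pair with product 25·44 = 1100 and sum 75: that's 55 and 20.
Split the middle term: 25·b² + 55·b + 20·b + 44 = 5·b·(5·b + 11) + 4·(5·b + 11).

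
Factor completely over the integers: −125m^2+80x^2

5(4x−5m)(4x+5m)

Pull out the common factor 5; 16x^2−25m^2 is a difference of squares.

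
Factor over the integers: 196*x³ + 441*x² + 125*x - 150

(4*x + 5)*(7*x + 10)*(7*x - 3)

Testing divisors of the constant over divisors of the leading coefficient, x = 3/7 is a root, so (7*x - 3) divides it; the quotient is 28*x² + 75*x + 50.
The remaining quadratic factors as (4*x + 5)(7*x + 10).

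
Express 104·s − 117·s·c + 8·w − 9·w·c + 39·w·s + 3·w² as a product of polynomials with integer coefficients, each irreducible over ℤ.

Group: w·(3·w − 9·c + 8) + 13·s·(3·w − 9·c + 8); both groups contain (3·w − 9·c + 8).

(3·w − 9·c + 8)·(w + 13·s)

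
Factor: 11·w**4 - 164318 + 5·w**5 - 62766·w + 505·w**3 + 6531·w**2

(5·w + 11)·(w + 11)·(w - 7)·(w**2 - 4·w + 194)

Trying the rational-root candidates, w = -11 is a root, giving the factor (w + 11) and quotient 5·w**4 - 44·w**3 + 989·w**2 - 4348·w - 14938.
Continuing, w = 7 is a root, so (w - 7) is a factor; dividing leaves 5·w**3 - 9·w**2 + 926·w + 2134.
Next, w = -11/5 is a root, so (5·w + 11) divides it; the quotient is w**2 - 4·w + 194.
The quadratic w**2 - 4·w + 194 has discriminant -760 < 0 and is irreducible over ℤ.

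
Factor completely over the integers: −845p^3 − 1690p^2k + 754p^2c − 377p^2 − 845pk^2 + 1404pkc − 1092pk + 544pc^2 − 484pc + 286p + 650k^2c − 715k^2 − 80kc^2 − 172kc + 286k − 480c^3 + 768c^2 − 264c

−(13p − 10c + 11)(13p + 13k − 12c)(5p + 5k + 4c − 2)

Group: 5p(−169p^2 − 169pk + 286pc − 143p + 130kc − 143k − 120c^2 + 132c) + (5k + 4c − 2)(−169p^2 − 169pk + 286pc − 143p + 130kc − 143k − 120c^2 + 132c); both groups contain (−169p^2 − 169pk + 286pc − 143p + 130kc − 143k − 120c^2 + 132c), so (5p + 5k + 4c − 2) is a factor with cofactor −169p^2 − 169pk + 286pc − 143p + 130kc − 143k − 120c^2 + 132c.
The cofactor groups again: −169p^2 − 169pk + 286pc − 143p + 130kc − 143k − 120c^2 + 132c = −13p(13p − 10c + 11) + (−13k + 12c)(13p − 10c + 11); both groups contain (13p − 10c + 11), giving −(13p + 13k − 12c)(13p − 10c + 11).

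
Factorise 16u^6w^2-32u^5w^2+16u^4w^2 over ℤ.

16u^4w^2(u-1)^2

Every term has a factor of 16u^4w^2; factoring it out leaves u^2-2u+1.
Recognize a perfect-square trinomial with the parts u and 1.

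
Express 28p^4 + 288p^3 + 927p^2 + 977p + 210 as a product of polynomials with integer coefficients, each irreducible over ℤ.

Trying the rational-root candidates, p = −5 is a root, so (p + 5) divides it; the quotient is 28p^3 + 148p^2 + 187p + 42.
Then p = −2/7 is a root, so (7p + 2) is a factor; dividing leaves 4p^2 + 20p + 21.
The remaining quadratic factors as (2p + 3)(2p + 7).

(2p + 3)(2p + 7)(7p + 2)(p + 5)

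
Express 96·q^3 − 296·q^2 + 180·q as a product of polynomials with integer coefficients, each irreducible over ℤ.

Pull out the common factor 4·q, then factor the remaining trinomial.

4·q·(4·q − 9)·(6·q − 5)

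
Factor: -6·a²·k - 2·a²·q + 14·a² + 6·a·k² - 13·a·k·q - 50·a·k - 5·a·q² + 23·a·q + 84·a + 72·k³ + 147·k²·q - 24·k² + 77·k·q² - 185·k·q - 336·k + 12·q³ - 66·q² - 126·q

Group: 2·a·(-3·a·k - a·q + 7·a - 9·k² - 15·k·q + 3·k - 4·q² + 22·q + 42) + (-8·k - 3·q)·(-3·a·k - a·q + 7·a - 9·k² - 15·k·q + 3·k - 4·q² + 22·q + 42); both groups contain (-3·a·k - a·q + 7·a - 9·k² - 15·k·q + 3·k - 4·q² + 22·q + 42), so (2·a - 8·k - 3·q) is a factor with cofactor -3·a·k - a·q + 7·a - 9·k² - 15·k·q + 3·k - 4·q² + 22·q + 42.
The cofactor groups again: -3·a·k - a·q + 7·a - 9·k² - 15·k·q + 3·k - 4·q² + 22·q + 42 = -3·k·(a + 3·k + 4·q + 6) + (-q + 7)·(a + 3·k + 4·q + 6); both groups contain (a + 3·k + 4·q + 6), giving -(3·k + q - 7)·(a + 3·k + 4·q + 6).

-(2·a - 8·k - 3·q)·(3·k + q - 7)·(a + 3·k + 4·q + 6)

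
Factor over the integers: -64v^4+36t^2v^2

4v^2(3t+4v)(3t-4v)

Every term has a factor of 4v^2. Then 9t^2-16v^2 = (3t)² − (4v)².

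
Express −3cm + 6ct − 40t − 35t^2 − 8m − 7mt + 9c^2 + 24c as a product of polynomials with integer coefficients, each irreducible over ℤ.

Group: 3c(3c + 7t + 8) + (−m − 5t)(3c + 7t + 8); both groups contain (3c + 7t + 8).

(3c + 7t + 8)(3c − m − 5t)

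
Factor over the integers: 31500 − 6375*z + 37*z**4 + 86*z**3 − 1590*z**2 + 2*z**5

(2*z − 7)*(z + 12)*(z − 5)*(z**2 + 15*z + 75)

Trying the rational-root candidates, z = 7/2 is a root, so (2*z − 7) divides it; the quotient is z**4 + 22*z**3 + 120*z**2 − 375*z − 4500.
Then z = 5 is a root, so (z − 5) is a factor; dividing leaves z**3 + 27*z**2 + 255*z + 900.
Continuing, z = −12 is a root, so (z + 12) divides it; the quotient is z**2 + 15*z + 75.
The quadratic z**2 + 15*z + 75 has discriminant −75 < 0 and is irreducible over ℤ.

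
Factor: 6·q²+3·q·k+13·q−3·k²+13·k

(6·q−3·k+13)·(q+k)

Group: 6·q·(q+k) + (−3·k+13)·(q+k); both groups contain (q+k).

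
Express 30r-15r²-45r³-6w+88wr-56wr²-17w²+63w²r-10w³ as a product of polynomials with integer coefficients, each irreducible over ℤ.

Group: 5w(-2w²+9wr-w+5r²+5r) + (-9r+6)(-2w²+9wr-w+5r²+5r); both groups contain (-2w²+9wr-w+5r²+5r), so (5w-9r+6) is a factor with cofactor -2w²+9wr-w+5r²+5r.
The cofactor groups again: -2w²+9wr-w+5r²+5r = -2w(w-5r) + (-r-1)(w-5r); both groups contain (w-5r), giving -(2w+r+1)(w-5r).

-(w-5r)(5w-9r+6)(2w+r+1)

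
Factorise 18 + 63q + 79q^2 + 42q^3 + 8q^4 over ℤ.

(2q + 3)(4q + 3)(q + 1)(q + 2)

Trying the rational-root candidates, q = -3/2 is a root, giving the factor (2q + 3) and quotient 4q^3 + 15q^2 + 17q + 6.
Next, q = -2 is a root, so (q + 2) is a factor; dividing leaves 4q^2 + 7q + 3.
The remaining quadratic factors as (q + 1)(4q + 3).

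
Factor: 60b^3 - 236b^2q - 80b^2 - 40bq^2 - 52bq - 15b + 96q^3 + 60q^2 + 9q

Group: 2b(30b^2 + 2bq + 5b - 12q^2 - 3q) + (-8q - 3)(30b^2 + 2bq + 5b - 12q^2 - 3q); both groups contain (30b^2 + 2bq + 5b - 12q^2 - 3q), so (2b - 8q - 3) is a factor with cofactor 30b^2 + 2bq + 5b - 12q^2 - 3q.
The cofactor groups again: 30b^2 + 2bq + 5b - 12q^2 - 3q = 6b(5b - 3q) + (4q + 1)(5b - 3q); both groups contain (5b - 3q), giving (6b + 4q + 1)(5b - 3q).

(2b - 8q - 3)(5b - 3q)(6b + 4q + 1)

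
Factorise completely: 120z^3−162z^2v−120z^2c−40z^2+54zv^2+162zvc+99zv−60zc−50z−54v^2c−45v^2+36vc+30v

(4z−3v+2)(5z−3v)(6z−6c−5)

Group: 5z(24z^2−18zv−24zc−8z+18vc+15v−12c−10) − 3v(24z^2−18zv−24zc−8z+18vc+15v−12c−10); both groups contain (24z^2−18zv−24zc−8z+18vc+15v−12c−10), so (5z−3v) is a factor with cofactor 24z^2−18zv−24zc−8z+18vc+15v−12c−10.
The cofactor groups again: 24z^2−18zv−24zc−8z+18vc+15v−12c−10 = 6z(4z−3v+2) + (−6c−5)(4z−3v+2); both groups contain (4z−3v+2), giving (6z−6c−5)(4z−3v+2).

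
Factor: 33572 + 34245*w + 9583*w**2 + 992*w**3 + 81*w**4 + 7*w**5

Among the possible rational roots, w = -7 is a root, giving the factor (w + 7) and quotient 7*w**4 + 32*w**3 + 768*w**2 + 4207*w + 4796.
Continuing, w = -4 is a root, so (w + 4) divides it; the quotient is 7*w**3 + 4*w**2 + 752*w + 1199.
Then w = -11/7 is a root, so (7*w + 11) divides it; the quotient is w**2 - w + 109.
The quadratic w**2 - w + 109 has discriminant -435 < 0 and is irreducible over ℤ.

(7*w + 11)*(w + 4)*(w + 7)*(w**2 - w + 109)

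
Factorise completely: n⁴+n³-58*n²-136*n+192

Among the possible rational roots, n = 1 is a root, giving the factor (n-1) and quotient n³+2*n²-56*n-192.
Continuing, n = -4 is a root, so (n+4) divides it; the quotient is n²-2*n-48.
The remaining quadratic factors as (n-8)(n+6).

(n+4)*(n+6)*(n-1)*(n-8)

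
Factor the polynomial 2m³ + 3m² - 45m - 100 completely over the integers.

Testing divisors of the constant over divisors of the leading coefficient, m = -4 is a root, so (m + 4) is a factor; dividing leaves 2m² - 5m - 25.
The remaining quadratic factors as (m - 5)(2m + 5).

(2m + 5)(m + 4)(m - 5)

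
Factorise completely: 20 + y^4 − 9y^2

Substitute u = y^2 to get a quadratic in u, then factor.
y^2 − 4 is a difference of squares.
y^2 − 5 is irreducible over ℤ (5 is not a perfect square).

(y + 2)(y − 2)(y^2 − 5)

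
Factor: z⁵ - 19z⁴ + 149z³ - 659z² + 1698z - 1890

(z - 3)(z - 5)(z - 7)(z² - 4z + 18)

Testing divisors of the constant over divisors of the leading coefficient, z = 5 is a root, giving the factor (z - 5) and quotient z⁴ - 14z³ + 79z² - 264z + 378.
Then z = 7 is a root, so (z - 7) divides it; the quotient is z³ - 7z² + 30z - 54.
Then z = 3 is a root, giving the factor (z - 3) and quotient z² - 4z + 18.
The quadratic z² - 4z + 18 has discriminant -56 < 0 and is irreducible over ℤ.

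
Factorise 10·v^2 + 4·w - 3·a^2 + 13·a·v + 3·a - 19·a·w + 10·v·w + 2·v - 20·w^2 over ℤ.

-(3·a + 2·v + 4·w)·(a - 5·v + 5·w - 1)

Group: -a·(3·a + 2·v + 4·w) + (5·v - 5·w + 1)·(3·a + 2·v + 4·w); both groups contain (3·a + 2·v + 4·w).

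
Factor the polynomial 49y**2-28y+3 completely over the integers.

(7y-1)(7y-3)

Need a pair with product 49·3 = 147 and sum -28: that's -7 and -21.
Split the middle term: 49y**2-7y - 21y+3 = 7y(7y-1) - 3(7y-1).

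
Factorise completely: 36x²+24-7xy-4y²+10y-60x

(4x+y-4)(9x-4y-6)

Group: 9x(4x+y-4) + (-4y-6)(4x+y-4); both groups contain (4x+y-4).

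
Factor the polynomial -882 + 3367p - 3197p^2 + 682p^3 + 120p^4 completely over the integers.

(4p - 7)(5p - 2)(6p - 7)(p + 9)

Among the possible rational roots, p = 7/6 is a root, so (6p - 7) is a factor; dividing leaves 20p^3 + 137p^2 - 373p + 126.
Next, p = -9 is a root, so (p + 9) is a factor; dividing leaves 20p^2 - 43p + 14.
The remaining quadratic factors as (4p - 7)(5p - 2).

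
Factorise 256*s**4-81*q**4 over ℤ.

(4*s-3*q)*(4*s+3*q)*(16*s**2+9*q**2)

Write as (16*s**2)² − (9*q**2)², then factor 16*s**2-9*q**2 once more.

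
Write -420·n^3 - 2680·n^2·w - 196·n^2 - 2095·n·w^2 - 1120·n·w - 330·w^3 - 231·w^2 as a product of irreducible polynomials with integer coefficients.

Group: 2·n·(-210·n^2 - 185·n·w - 98·n - 30·w^2 - 21·w) + 11·w·(-210·n^2 - 185·n·w - 98·n - 30·w^2 - 21·w); both groups contain (-210·n^2 - 185·n·w - 98·n - 30·w^2 - 21·w), so (2·n + 11·w) is a factor with cofactor -210·n^2 - 185·n·w - 98·n - 30·w^2 - 21·w.
The cofactor groups again: -210·n^2 - 185·n·w - 98·n - 30·w^2 - 21·w = -14·n·(15·n + 10·w + 7) - 3·w·(15·n + 10·w + 7); both groups contain (15·n + 10·w + 7), giving -(14·n + 3·w)·(15·n + 10·w + 7).

-(14·n + 3·w)·(15·n + 10·w + 7)·(2·n + 11·w)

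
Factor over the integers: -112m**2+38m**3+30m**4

Pull out the common factor 2m**2, then factor the remaining trinomial.

2m**2(3m+8)(5m-7)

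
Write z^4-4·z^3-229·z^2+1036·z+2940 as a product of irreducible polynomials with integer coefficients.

(z+15)·(z+2)·(z-14)·(z-7)

Among the possible rational roots, z = -2 is a root, so (z+2) is a factor; dividing leaves z^3-6·z^2-217·z+1470.
Continuing, z = 14 is a root, so (z-14) divides it; the quotient is z^2+8·z-105.
The remaining quadratic factors as (z+15)(z-7).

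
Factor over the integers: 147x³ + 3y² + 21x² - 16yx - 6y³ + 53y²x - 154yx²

Group: 3y(-2y² + 13yx + y - 21x² - 3x) - 7x(-2y² + 13yx + y - 21x² - 3x); both groups contain (-2y² + 13yx + y - 21x² - 3x), so (3y - 7x) is a factor with cofactor -2y² + 13yx + y - 21x² - 3x.
The cofactor groups again: -2y² + 13yx + y - 21x² - 3x = -2y(y - 3x) + (7x + 1)(y - 3x); both groups contain (y - 3x), giving -(2y - 7x - 1)(y - 3x).

-(y - 3x)(2y - 7x - 1)(3y - 7x)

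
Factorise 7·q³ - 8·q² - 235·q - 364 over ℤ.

Testing divisors of the constant over divisors of the leading coefficient, q = -13/7 is a root, giving the factor (7·q + 13) and quotient q² - 3·q - 28.
The remaining quadratic factors as (q - 7)(q + 4).

(7·q + 13)·(q + 4)·(q - 7)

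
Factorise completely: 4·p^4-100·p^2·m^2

4·p^2·(p-5·m)·(p+5·m)

Factor out 4·p^2, leaving p^2-25·m^2, which is a difference of two squares.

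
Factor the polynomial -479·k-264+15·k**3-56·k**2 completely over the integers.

(3·k+11)·(5·k+3)·(k-8)

By the rational root theorem, k = -11/3 is a root, so (3·k+11) is a factor; dividing leaves 5·k**2-37·k-24.
The remaining quadratic factors as (5·k+3)(k-8).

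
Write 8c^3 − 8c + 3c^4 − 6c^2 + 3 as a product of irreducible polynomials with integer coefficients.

Testing divisors of the constant over divisors of the leading coefficient, c = −3 is a root, so (c + 3) is a factor; dividing leaves 3c^3 − c^2 − 3c + 1.
Next, c = 1/3 is a root, giving the factor (3c − 1) and quotient c^2 − 1.
The remaining quadratic factors as (c + 1)(c − 1).

(3c − 1)(c + 1)(c + 3)(c − 1)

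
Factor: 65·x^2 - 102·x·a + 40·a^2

Group: 13·x·(5·x - 4·a) - 10·a·(5·x - 4·a); both groups contain (5·x - 4·a).

(13·x - 10·a)·(5·x - 4·a)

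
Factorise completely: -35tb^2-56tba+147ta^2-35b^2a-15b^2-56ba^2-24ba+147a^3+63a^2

-(5b-7a)(b+3a)(7t+7a+3)

Group: 5b(-7tb-21ta-7ba-3b-21a^2-9a) - 7a(-7tb-21ta-7ba-3b-21a^2-9a); both groups contain (-7tb-21ta-7ba-3b-21a^2-9a), so (5b-7a) is a factor with cofactor -7tb-21ta-7ba-3b-21a^2-9a.
The cofactor groups again: -7tb-21ta-7ba-3b-21a^2-9a = -7t(b+3a) + (-7a-3)(b+3a); both groups contain (b+3a), giving -(7t+7a+3)(b+3a).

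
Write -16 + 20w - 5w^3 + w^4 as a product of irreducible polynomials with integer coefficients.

Trying the rational-root candidates, w = 4 is a root, giving the factor (w - 4) and quotient w^3 - w^2 - 4w + 4.
Continuing, w = -2 is a root, giving the factor (w + 2) and quotient w^2 - 3w + 2.
The remaining quadratic factors as (w - 1)(w - 2).

(w + 2)(w - 1)(w - 2)(w - 4)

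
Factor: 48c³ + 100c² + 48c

4c(3c + 4)(4c + 3)

Pull out the common factor 4c, then factor the remaining trinomial.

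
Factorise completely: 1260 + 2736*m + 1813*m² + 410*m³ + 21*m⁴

By the rational root theorem, m = −3 is a root, so (m + 3) is a factor; dividing leaves 21*m³ + 347*m² + 772*m + 420.
Continuing, m = −6/7 is a root, so (7*m + 6) divides it; the quotient is 3*m² + 47*m + 70.
The remaining quadratic factors as (m + 14)(3*m + 5).

(3*m + 5)*(7*m + 6)*(m + 14)*(m + 3)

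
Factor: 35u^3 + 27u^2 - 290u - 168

(5u - 14)(7u + 4)(u + 3)

Among the possible rational roots, u = 14/5 is a root, so (5u - 14) is a factor; dividing leaves 7u^2 + 25u + 12.
The remaining quadratic factors as (7u + 4)(u + 3).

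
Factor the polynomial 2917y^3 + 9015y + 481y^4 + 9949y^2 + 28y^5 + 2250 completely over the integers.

Testing divisors of the constant over divisors of the leading coefficient, y = -3/4 is a root, so (4y + 3) divides it; the quotient is 7y^4 + 115y^3 + 643y^2 + 2005y + 750.
Continuing, y = -3/7 is a root, so (7y + 3) divides it; the quotient is y^3 + 16y^2 + 85y + 250.
Continuing, y = -10 is a root, so (y + 10) is a factor; dividing leaves y^2 + 6y + 25.
The quadratic y^2 + 6y + 25 has discriminant -64 < 0 and is irreducible over ℤ.

(4y + 3)(7y + 3)(y + 10)(y^2 + 6y + 25)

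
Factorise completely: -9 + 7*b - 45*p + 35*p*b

(5*p + 1)*(7*b - 9)

Group as (35*p*b - 45*p) + (7*b - 9) = 5*p*(7*b - 9) + (7*b - 9).
Both groups share the factor (7*b - 9).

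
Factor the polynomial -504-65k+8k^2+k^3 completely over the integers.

Among the possible rational roots, k = -9 is a root, so (k+9) is a factor; dividing leaves k^2-k-56.
The remaining quadratic factors as (k-8)(k+7).

(k+7)(k+9)(k-8)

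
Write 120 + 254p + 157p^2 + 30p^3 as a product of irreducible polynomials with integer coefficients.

Trying the rational-root candidates, p = -12/5 is a root, so (5p + 12) is a factor; dividing leaves 6p^2 + 17p + 10.
The remaining quadratic factors as (6p + 5)(p + 2).

(5p + 12)(6p + 5)(p + 2)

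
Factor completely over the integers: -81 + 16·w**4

(2·w + 3)·(2·w - 3)·(4·w**2 + 9)

(2·w)⁴ − (3)⁴ = ((2·w)² − (3)²)((2·w)² + (3)²); the first factor splits again, the second (4·w**2 + 9) is irreducible.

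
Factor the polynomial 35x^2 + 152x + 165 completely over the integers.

(5x + 11)(7x + 15)

Need a pair with product 35·165 = 5775 and sum 152: that's 77 and 75.
Split the middle term: 35x^2 + 77x + 75x + 165 = 7x(5x + 11) + 15(5x + 11).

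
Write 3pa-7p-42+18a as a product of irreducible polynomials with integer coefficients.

Group as (3pa-7p) + (18a-42) = p(3a-7) + 6(3a-7).
Both groups share the factor (3a-7).

(3a-7)(p+6)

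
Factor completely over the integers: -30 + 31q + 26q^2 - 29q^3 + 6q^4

(6q - 5)(q + 1)(q - 2)(q - 3)

Testing divisors of the constant over divisors of the leading coefficient, q = -1 is a root, giving the factor (q + 1) and quotient 6q^3 - 35q^2 + 61q - 30.
Continuing, q = 3 is a root, so (q - 3) is a factor; dividing leaves 6q^2 - 17q + 10.
The remaining quadratic factors as (6q - 5)(q - 2).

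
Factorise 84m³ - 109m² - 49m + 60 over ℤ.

(3m - 4)(4m + 3)(7m - 5)

By the rational root theorem, m = 4/3 is a root, so (3m - 4) divides it; the quotient is 28m² + m - 15.
The remaining quadratic factors as (4m + 3)(7m - 5).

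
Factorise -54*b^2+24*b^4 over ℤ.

6*b^2*(2*b+3)*(2*b-3)

Factor out 6*b^2, leaving 4*b^2-9, which is a difference of two squares.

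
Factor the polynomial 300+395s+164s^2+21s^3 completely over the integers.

Testing divisors of the constant over divisors of the leading coefficient, s = −5/3 is a root, giving the factor (3s+5) and quotient 7s^2+43s+60.
The remaining quadratic factors as (7s+15)(s+4).

(3s+5)(7s+15)(s+4)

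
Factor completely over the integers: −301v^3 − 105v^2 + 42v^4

Pull out the common factor 7v^2, then factor the remaining trinomial.

7v^2(2v − 15)(3v + 1)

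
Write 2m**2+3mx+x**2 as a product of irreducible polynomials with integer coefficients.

Group: m(2m+x) + x(2m+x); both groups contain (2m+x).

(2m+x)(m+x)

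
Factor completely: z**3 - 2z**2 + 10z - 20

Group as (z**3 + 10z) + (-2z**2 - 20) = z(z**2 + 10) - 2(z**2 + 10).
Both groups share the factor (z**2 + 10).

(z - 2)(z**2 + 10)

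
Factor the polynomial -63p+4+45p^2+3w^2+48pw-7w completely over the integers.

Group: 3p(15p+w-1) + (3w-4)(15p+w-1); both groups contain (15p+w-1).

(15p+w-1)(3p+3w-4)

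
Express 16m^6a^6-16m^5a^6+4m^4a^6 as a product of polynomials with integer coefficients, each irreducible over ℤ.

Factor out 4m^4a^6 first: what remains is 4m^2-4m+1.
Recognize a perfect-square trinomial with the parts 1 and 2m.

4a^6m^4(2m-1)^2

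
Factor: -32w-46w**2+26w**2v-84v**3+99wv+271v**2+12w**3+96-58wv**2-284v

Group: w(12w**2-10wv+2w-28v**2+53v-24) + (3v-4)(12w**2-10wv+2w-28v**2+53v-24); both groups contain (12w**2-10wv+2w-28v**2+53v-24), so (w+3v-4) is a factor with cofactor 12w**2-10wv+2w-28v**2+53v-24.
The cofactor groups again: 12w**2-10wv+2w-28v**2+53v-24 = 6w(2w-4v+3) + (7v-8)(2w-4v+3); both groups contain (2w-4v+3), giving (6w+7v-8)(2w-4v+3).

(2w-4v+3)(w+3v-4)(6w+7v-8)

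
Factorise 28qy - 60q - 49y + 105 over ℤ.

Group as (28qy - 60q) + (-49y + 105) = 4q(7y - 15) - 7(7y - 15).
Both groups share the factor (7y - 15).

(4q - 7)(7y - 15)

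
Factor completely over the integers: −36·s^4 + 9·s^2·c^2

−9·s^2·(2·s − c)·(2·s + c)

Every term has a factor of 9·s^2; factoring it out leaves −4·s^2 + c^2.
Recognize a difference of squares with the parts c and 2·s.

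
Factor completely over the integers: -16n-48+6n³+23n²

Trying the rational-root candidates, n = -4 is a root, giving the factor (n+4) and quotient 6n²-n-12.
The remaining quadratic factors as (2n-3)(3n+4).

(2n-3)(3n+4)(n+4)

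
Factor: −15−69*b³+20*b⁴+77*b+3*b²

(4*b−5)*(5*b−1)*(b+1)*(b−3)

Among the possible rational roots, b = −1 is a root, giving the factor (b+1) and quotient 20*b³−89*b²+92*b−15.
Next, b = 3 is a root, giving the factor (b−3) and quotient 20*b²−29*b+5.
The remaining quadratic factors as (4*b−5)(5*b−1).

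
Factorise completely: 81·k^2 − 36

9·(3·k + 2)·(3·k − 2)

Every term has a factor of 9. Then 9·k^2 − 4 = (3·k)² − (2)².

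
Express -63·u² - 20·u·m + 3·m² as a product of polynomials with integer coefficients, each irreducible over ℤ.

Group: -9·u·(7·u + 3·m) + m·(7·u + 3·m); both groups contain (7·u + 3·m).

-(9·u - m)·(7·u + 3·m)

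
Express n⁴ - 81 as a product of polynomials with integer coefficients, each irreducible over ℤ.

(n)⁴ − (3)⁴ = ((n)² − (3)²)((n)² + (3)²); the first factor splits again, the second (n² + 9) is irreducible.

(n + 3)(n - 3)(n² + 9)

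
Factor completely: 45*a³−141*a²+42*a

3*a*(3*a−1)*(5*a−14)

Pull out the common factor 3*a, then factor the remaining trinomial.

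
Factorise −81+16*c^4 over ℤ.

Write as (4*c^2)² − (9)², then factor 4*c^2−9 once more.

(2*c+3)*(2*c−3)*(4*c^2+9)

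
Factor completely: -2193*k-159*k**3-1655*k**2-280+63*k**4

By the rational root theorem, k = -5/3 is a root, so (3*k+5) divides it; the quotient is 21*k**3-88*k**2-405*k-56.
Continuing, k = -1/7 is a root, so (7*k+1) divides it; the quotient is 3*k**2-13*k-56.
The remaining quadratic factors as (k-7)(3*k+8).

(3*k+5)*(3*k+8)*(7*k+1)*(k-7)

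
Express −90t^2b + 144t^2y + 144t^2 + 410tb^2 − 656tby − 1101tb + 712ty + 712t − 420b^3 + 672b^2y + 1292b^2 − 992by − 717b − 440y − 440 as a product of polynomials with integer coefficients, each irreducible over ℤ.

Group: 5b(−18t^2 + 82tb − 89t − 84b^2 + 124b + 55) + (−8y − 8)(−18t^2 + 82tb − 89t − 84b^2 + 124b + 55); both groups contain (−18t^2 + 82tb − 89t − 84b^2 + 124b + 55), so (5b − 8y − 8) is a factor with cofactor −18t^2 + 82tb − 89t − 84b^2 + 124b + 55.
The cofactor groups again: −18t^2 + 82tb − 89t − 84b^2 + 124b + 55 = −9t(2t − 6b + 11) + (14b + 5)(2t − 6b + 11); both groups contain (2t − 6b + 11), giving −(9t − 14b − 5)(2t − 6b + 11).

−(9t − 14b − 5)(2t − 6b + 11)(5b − 8y − 8)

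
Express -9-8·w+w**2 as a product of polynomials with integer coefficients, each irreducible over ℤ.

(w+1)·(w-9)

Two integers with product -9 and sum -8 are 1 and -9.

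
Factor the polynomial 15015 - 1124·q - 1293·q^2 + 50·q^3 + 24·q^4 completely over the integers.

By the rational root theorem, q = 11/2 is a root, so (2·q - 11) divides it; the quotient is 12·q^3 + 91·q^2 - 146·q - 1365.
Then q = -13/3 is a root, giving the factor (3·q + 13) and quotient 4·q^2 + 13·q - 105.
The remaining quadratic factors as (4·q - 15)(q + 7).

(2·q - 11)·(3·q + 13)·(4·q - 15)·(q + 7)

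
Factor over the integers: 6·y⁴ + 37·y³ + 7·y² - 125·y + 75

Testing divisors of the constant over divisors of the leading coefficient, y = 1 is a root, so (y - 1) divides it; the quotient is 6·y³ + 43·y² + 50·y - 75.
Next, y = -5 is a root, so (y + 5) is a factor; dividing leaves 6·y² + 13·y - 15.
The remaining quadratic factors as (6·y - 5)(y + 3).

(6·y - 5)·(y + 3)·(y + 5)·(y - 1)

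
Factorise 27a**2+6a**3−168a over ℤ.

Pull out the common factor 3a, then factor the remaining trinomial.

3a(2a−7)(a+8)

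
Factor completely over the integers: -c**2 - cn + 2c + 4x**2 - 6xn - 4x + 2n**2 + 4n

-(c - 2x + 2n)(c + 2x - n - 2)

Group: -c(c + 2x - n - 2) + (2x - 2n)(c + 2x - n - 2); both groups contain (c + 2x - n - 2).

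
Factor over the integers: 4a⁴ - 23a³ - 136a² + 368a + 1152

Among the possible rational roots, a = -4 is a root, so (a + 4) divides it; the quotient is 4a³ - 39a² + 20a + 288.
Next, a = -9/4 is a root, so (4a + 9) is a factor; dividing leaves a² - 12a + 32.
The remaining quadratic factors as (a - 4)(a - 8).

(4a + 9)(a + 4)(a - 4)(a - 8)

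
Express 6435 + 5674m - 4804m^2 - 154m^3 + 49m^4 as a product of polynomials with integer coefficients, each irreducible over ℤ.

(7m + 5)(7m - 13)(m + 9)(m - 11)

Trying the rational-root candidates, m = 13/7 is a root, so (7m - 13) is a factor; dividing leaves 7m^3 - 9m^2 - 703m - 495.
Next, m = 11 is a root, so (m - 11) divides it; the quotient is 7m^2 + 68m + 45.
The remaining quadratic factors as (7m + 5)(m + 9).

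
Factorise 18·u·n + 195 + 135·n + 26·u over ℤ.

Group as (18·u·n + 26·u) + (135·n + 195) = 2·u·(9·n + 13) + 15·(9·n + 13).
Both groups share the factor (9·n + 13).

(2·u + 15)·(9·n + 13)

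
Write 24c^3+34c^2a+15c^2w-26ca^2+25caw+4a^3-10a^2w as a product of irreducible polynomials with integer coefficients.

(8c-2a+5w)(3c-a)(c+2a)

Group: 8c(3c^2+5ca-2a^2) + (-2a+5w)(3c^2+5ca-2a^2); both groups contain (3c^2+5ca-2a^2), so (8c-2a+5w) is a factor with cofactor 3c^2+5ca-2a^2.
The cofactor groups again: 3c^2+5ca-2a^2 = c(3c-a) + 2a(3c-a); both groups contain (3c-a), giving (c+2a)(3c-a).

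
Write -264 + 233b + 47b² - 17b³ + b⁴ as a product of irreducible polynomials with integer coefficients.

(b + 3)(b - 1)(b - 11)(b - 8)

By the rational root theorem, b = 11 is a root, so (b - 11) is a factor; dividing leaves b³ - 6b² - 19b + 24.
Then b = 1 is a root, so (b - 1) divides it; the quotient is b² - 5b - 24.
The remaining quadratic factors as (b + 3)(b - 8).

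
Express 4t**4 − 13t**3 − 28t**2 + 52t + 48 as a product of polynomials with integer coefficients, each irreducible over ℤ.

By the rational root theorem, t = 2 is a root, giving the factor (t − 2) and quotient 4t**3 − 5t**2 − 38t − 24.
Next, t = −2 is a root, so (t + 2) is a factor; dividing leaves 4t**2 − 13t − 12.
The remaining quadratic factors as (4t + 3)(t − 4).

(4t + 3)(t + 2)(t − 2)(t − 4)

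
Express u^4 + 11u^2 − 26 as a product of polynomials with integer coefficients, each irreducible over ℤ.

Substitute w = u^2 to get a quadratic in w, then factor.
u^2 + 13 is irreducible over ℤ (always positive, so no real roots).
u^2 − 2 is irreducible over ℤ (2 is not a perfect square).

(u^2 + 13)(u^2 − 2)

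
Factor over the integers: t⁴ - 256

(t + 4)*(t - 4)*(t² + 16)

(t)⁴ − (4)⁴ = ((t)² − (4)²)((t)² + (4)²); the first factor splits again, the second (t² + 16) is irreducible.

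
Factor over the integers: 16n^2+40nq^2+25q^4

(4n+5q^2)^2

Recognize a perfect-square trinomial with the parts 5q^2 and 4n.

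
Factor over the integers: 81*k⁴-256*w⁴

(3*k)⁴ − (4*w)⁴ = ((3*k)² − (4*w)²)((3*k)² + (4*w)²); the first factor splits again, the second (9*k²+16*w²) is irreducible.

(3*k+4*w)*(3*k-4*w)*(9*k²+16*w²)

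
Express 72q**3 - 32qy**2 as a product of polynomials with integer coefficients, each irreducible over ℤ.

8q(3q + 2y)(3q - 2y)

Every term has a factor of 8q. Then 9q**2 - 4y**2 = (3q)² − (2y)².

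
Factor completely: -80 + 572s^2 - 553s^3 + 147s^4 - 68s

(3s - 4)(7s + 2)(7s - 5)(s - 2)

Trying the rational-root candidates, s = -2/7 is a root, so (7s + 2) is a factor; dividing leaves 21s^3 - 85s^2 + 106s - 40.
Continuing, s = 5/7 is a root, giving the factor (7s - 5) and quotient 3s^2 - 10s + 8.
The remaining quadratic factors as (s - 2)(3s - 4).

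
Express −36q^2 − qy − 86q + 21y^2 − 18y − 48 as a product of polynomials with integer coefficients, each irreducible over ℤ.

Group: −4q(9q + 7y + 8) + (3y − 6)(9q + 7y + 8); both groups contain (9q + 7y + 8).

−(4q − 3y + 6)(9q + 7y + 8)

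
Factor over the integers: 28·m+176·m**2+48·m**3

Pull out the common factor 4·m, then factor the remaining trinomial.

4·m·(2·m+7)·(6·m+1)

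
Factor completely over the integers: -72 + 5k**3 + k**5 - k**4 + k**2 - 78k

Testing divisors of the constant over divisors of the leading coefficient, k = 3 is a root, so (k - 3) divides it; the quotient is k**4 + 2k**3 + 11k**2 + 34k + 24.
Then k = -2 is a root, so (k + 2) is a factor; dividing leaves k**3 + 11k + 12.
Next, k = -1 is a root, so (k + 1) divides it; the quotient is k**2 - k + 12.
The quadratic k**2 - k + 12 has discriminant -47 < 0 and is irreducible over ℤ.

(k + 1)(k + 2)(k - 3)(k**2 - k + 12)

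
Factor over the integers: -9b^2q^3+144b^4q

Every term has a factor of 9b^2q. Then 16b^2-q^2 = (4b)² − (q)².

9b^2q(4b+q)(4b-q)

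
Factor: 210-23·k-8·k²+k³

Among the possible rational roots, k = 7 is a root, so (k-7) divides it; the quotient is k²-k-30.
The remaining quadratic factors as (k-6)(k+5).

(k+5)·(k-6)·(k-7)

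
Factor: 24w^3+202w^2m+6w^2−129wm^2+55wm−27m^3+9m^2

(4w−3m+1)(w+9m)(6w+m)

Group: 6w(4w^2+33wm+w−27m^2+9m) + m(4w^2+33wm+w−27m^2+9m); both groups contain (4w^2+33wm+w−27m^2+9m), so (6w+m) is a factor with cofactor 4w^2+33wm+w−27m^2+9m.
The cofactor groups again: 4w^2+33wm+w−27m^2+9m = w(4w−3m+1) + 9m(4w−3m+1); both groups contain (4w−3m+1), giving (w+9m)(4w−3m+1).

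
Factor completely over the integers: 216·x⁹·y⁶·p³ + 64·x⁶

8·x⁶·(3·x·y²·p + 2)·(9·x²·y⁴·p² - 6·x·y²·p + 4)

Factor out 8·x⁶ first: what remains is 27·x³·y⁶·p³ + 8.
Recognize a sum of cubes with the parts 2 and 3·x·y²·p.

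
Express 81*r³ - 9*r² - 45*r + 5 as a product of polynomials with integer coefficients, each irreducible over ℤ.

(9*r - 1)*(9*r² - 5)

Group as (81*r³ - 45*r) + (-9*r² + 5) = 9*r*(9*r² - 5) - (9*r² - 5).
Both groups share the factor (9*r² - 5).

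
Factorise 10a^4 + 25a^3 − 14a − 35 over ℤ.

(2a + 5)(5a^3 − 7)

Group as (10a^4 − 14a) + (25a^3 − 35) = 2a(5a^3 − 7) + 5(5a^3 − 7).
Both groups share the factor (5a^3 − 7).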